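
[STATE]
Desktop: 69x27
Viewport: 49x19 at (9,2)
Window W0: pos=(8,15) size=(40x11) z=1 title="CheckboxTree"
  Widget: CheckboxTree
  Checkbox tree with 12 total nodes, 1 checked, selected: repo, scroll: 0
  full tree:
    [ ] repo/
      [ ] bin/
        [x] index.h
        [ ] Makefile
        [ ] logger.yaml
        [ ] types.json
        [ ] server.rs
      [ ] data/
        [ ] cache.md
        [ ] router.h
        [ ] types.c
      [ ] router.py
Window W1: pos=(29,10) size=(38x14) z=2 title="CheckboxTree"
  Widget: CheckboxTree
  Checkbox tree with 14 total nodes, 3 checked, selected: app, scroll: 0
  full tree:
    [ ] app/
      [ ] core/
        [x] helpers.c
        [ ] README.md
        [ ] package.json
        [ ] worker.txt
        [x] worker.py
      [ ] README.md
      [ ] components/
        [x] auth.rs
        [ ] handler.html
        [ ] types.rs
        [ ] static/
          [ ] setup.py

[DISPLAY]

                                                 
                                                 
                                                 
                                                 
                                                 
                                                 
                                                 
                                                 
                    ┏━━━━━━━━━━━━━━━━━━━━━━━━━━━━
                    ┃ CheckboxTree               
                    ┠────────────────────────────
                    ┃>[-] app/                   
                    ┃   [-] core/                
━━━━━━━━━━━━━━━━━━━━┃     [x] helpers.c          
 CheckboxTree       ┃     [ ] README.md          
────────────────────┃     [ ] package.json       
>[-] repo/          ┃     [ ] worker.txt         
   [-] bin/         ┃     [x] worker.py          
     [x] index.h    ┃   [ ] README.md            


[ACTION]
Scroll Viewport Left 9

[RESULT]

                                                 
                                                 
                                                 
                                                 
                                                 
                                                 
                                                 
                                                 
                             ┏━━━━━━━━━━━━━━━━━━━
                             ┃ CheckboxTree      
                             ┠───────────────────
                             ┃>[-] app/          
                             ┃   [-] core/       
        ┏━━━━━━━━━━━━━━━━━━━━┃     [x] helpers.c 
        ┃ CheckboxTree       ┃     [ ] README.md 
        ┠────────────────────┃     [ ] package.js
        ┃>[-] repo/          ┃     [ ] worker.txt
        ┃   [-] bin/         ┃     [x] worker.py 
        ┃     [x] index.h    ┃   [ ] README.md   


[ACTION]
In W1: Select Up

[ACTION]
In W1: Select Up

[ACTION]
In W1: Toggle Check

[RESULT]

                                                 
                                                 
                                                 
                                                 
                                                 
                                                 
                                                 
                                                 
                             ┏━━━━━━━━━━━━━━━━━━━
                             ┃ CheckboxTree      
                             ┠───────────────────
                             ┃>[x] app/          
                             ┃   [x] core/       
        ┏━━━━━━━━━━━━━━━━━━━━┃     [x] helpers.c 
        ┃ CheckboxTree       ┃     [x] README.md 
        ┠────────────────────┃     [x] package.js
        ┃>[-] repo/          ┃     [x] worker.txt
        ┃   [-] bin/         ┃     [x] worker.py 
        ┃     [x] index.h    ┃   [x] README.md   


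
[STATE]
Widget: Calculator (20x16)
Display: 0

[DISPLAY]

                   0
┌───┬───┬───┬───┐   
│ 7 │ 8 │ 9 │ ÷ │   
├───┼───┼───┼───┤   
│ 4 │ 5 │ 6 │ × │   
├───┼───┼───┼───┤   
│ 1 │ 2 │ 3 │ - │   
├───┼───┼───┼───┤   
│ 0 │ . │ = │ + │   
├───┼───┼───┼───┤   
│ C │ MC│ MR│ M+│   
└───┴───┴───┴───┘   
                    
                    
                    
                    


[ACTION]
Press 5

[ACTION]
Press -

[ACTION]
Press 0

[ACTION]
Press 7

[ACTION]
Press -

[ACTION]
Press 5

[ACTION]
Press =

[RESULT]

                  -7
┌───┬───┬───┬───┐   
│ 7 │ 8 │ 9 │ ÷ │   
├───┼───┼───┼───┤   
│ 4 │ 5 │ 6 │ × │   
├───┼───┼───┼───┤   
│ 1 │ 2 │ 3 │ - │   
├───┼───┼───┼───┤   
│ 0 │ . │ = │ + │   
├───┼───┼───┼───┤   
│ C │ MC│ MR│ M+│   
└───┴───┴───┴───┘   
                    
                    
                    
                    


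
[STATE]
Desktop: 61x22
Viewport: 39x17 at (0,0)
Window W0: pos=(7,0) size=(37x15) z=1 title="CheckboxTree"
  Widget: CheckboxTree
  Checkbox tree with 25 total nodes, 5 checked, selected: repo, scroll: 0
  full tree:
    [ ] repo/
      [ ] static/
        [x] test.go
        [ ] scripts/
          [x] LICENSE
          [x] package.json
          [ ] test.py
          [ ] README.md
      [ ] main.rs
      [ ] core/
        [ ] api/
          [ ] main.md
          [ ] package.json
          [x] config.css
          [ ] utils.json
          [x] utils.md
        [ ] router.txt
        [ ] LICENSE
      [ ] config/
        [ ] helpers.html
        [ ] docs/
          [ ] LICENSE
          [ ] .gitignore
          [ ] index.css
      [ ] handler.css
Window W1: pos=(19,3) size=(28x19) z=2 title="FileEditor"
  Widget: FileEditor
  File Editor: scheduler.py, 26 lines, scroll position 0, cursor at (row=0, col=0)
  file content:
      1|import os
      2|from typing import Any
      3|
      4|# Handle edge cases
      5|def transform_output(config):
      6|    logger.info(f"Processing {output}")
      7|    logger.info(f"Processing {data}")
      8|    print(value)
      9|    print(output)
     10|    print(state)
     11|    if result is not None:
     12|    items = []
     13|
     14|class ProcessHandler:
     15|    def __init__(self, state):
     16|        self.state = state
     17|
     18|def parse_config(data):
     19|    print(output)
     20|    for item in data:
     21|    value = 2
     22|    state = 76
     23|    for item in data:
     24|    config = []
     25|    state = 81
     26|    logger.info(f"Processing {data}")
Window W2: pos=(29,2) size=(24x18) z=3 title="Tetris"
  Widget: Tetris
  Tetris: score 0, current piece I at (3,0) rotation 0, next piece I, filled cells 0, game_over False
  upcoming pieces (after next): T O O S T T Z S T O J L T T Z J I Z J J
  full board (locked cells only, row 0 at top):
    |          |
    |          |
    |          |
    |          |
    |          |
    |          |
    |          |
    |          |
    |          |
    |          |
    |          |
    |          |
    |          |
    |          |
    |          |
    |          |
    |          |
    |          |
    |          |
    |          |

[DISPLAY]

       ┏━━━━━━━━━━━━━━━━━━━━━━━━━━━━━━━
       ┃ CheckboxTree                  
       ┠─────────────────────┏━━━━━━━━━
       ┃>[-] repo/ ┏━━━━━━━━━┃ Tetris  
       ┃   [-] stat┃ FileEdit┠─────────
       ┃     [x] te┠─────────┃         
       ┃     [-] sc┃█mport os┃         
       ┃       [x] ┃from typi┃         
       ┃       [x] ┃         ┃         
       ┃       [ ] ┃# Handle ┃         
       ┃       [ ] ┃def trans┃         
       ┃   [ ] main┃    logge┃         
       ┃   [-] core┃    logge┃         
       ┃     [-] ap┃    print┃         
       ┗━━━━━━━━━━━┃    print┃         
                   ┃    print┃         
                   ┃    if re┃         


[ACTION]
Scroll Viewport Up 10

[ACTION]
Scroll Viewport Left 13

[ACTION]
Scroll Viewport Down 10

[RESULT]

       ┃     [x] te┠─────────┃         
       ┃     [-] sc┃█mport os┃         
       ┃       [x] ┃from typi┃         
       ┃       [x] ┃         ┃         
       ┃       [ ] ┃# Handle ┃         
       ┃       [ ] ┃def trans┃         
       ┃   [ ] main┃    logge┃         
       ┃   [-] core┃    logge┃         
       ┃     [-] ap┃    print┃         
       ┗━━━━━━━━━━━┃    print┃         
                   ┃    print┃         
                   ┃    if re┃         
                   ┃    items┃         
                   ┃         ┃         
                   ┃class Pro┗━━━━━━━━━
                   ┃    def __init__(se
                   ┗━━━━━━━━━━━━━━━━━━━


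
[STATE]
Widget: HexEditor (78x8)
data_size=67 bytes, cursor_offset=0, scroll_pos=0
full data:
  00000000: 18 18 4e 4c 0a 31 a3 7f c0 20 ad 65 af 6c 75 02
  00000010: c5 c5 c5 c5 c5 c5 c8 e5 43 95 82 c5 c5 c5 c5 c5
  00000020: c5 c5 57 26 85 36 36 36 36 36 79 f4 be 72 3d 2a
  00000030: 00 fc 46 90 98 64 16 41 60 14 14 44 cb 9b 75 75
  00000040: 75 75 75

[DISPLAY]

00000000  18 18 4e 4c 0a 31 a3 7f  c0 20 ad 65 af 6c 75 02  |..NL.1... .e.lu.|
00000010  c5 c5 c5 c5 c5 c5 c8 e5  43 95 82 c5 c5 c5 c5 c5  |........C.......|
00000020  c5 c5 57 26 85 36 36 36  36 36 79 f4 be 72 3d 2a  |..W&.66666y..r=*|
00000030  00 fc 46 90 98 64 16 41  60 14 14 44 cb 9b 75 75  |..F..d.A`..D..uu|
00000040  75 75 75                                          |uuu             |
                                                                              
                                                                              
                                                                              


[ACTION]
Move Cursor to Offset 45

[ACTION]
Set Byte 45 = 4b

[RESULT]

00000000  18 18 4e 4c 0a 31 a3 7f  c0 20 ad 65 af 6c 75 02  |..NL.1... .e.lu.|
00000010  c5 c5 c5 c5 c5 c5 c8 e5  43 95 82 c5 c5 c5 c5 c5  |........C.......|
00000020  c5 c5 57 26 85 36 36 36  36 36 79 f4 be 4B 3d 2a  |..W&.66666y..K=*|
00000030  00 fc 46 90 98 64 16 41  60 14 14 44 cb 9b 75 75  |..F..d.A`..D..uu|
00000040  75 75 75                                          |uuu             |
                                                                              
                                                                              
                                                                              


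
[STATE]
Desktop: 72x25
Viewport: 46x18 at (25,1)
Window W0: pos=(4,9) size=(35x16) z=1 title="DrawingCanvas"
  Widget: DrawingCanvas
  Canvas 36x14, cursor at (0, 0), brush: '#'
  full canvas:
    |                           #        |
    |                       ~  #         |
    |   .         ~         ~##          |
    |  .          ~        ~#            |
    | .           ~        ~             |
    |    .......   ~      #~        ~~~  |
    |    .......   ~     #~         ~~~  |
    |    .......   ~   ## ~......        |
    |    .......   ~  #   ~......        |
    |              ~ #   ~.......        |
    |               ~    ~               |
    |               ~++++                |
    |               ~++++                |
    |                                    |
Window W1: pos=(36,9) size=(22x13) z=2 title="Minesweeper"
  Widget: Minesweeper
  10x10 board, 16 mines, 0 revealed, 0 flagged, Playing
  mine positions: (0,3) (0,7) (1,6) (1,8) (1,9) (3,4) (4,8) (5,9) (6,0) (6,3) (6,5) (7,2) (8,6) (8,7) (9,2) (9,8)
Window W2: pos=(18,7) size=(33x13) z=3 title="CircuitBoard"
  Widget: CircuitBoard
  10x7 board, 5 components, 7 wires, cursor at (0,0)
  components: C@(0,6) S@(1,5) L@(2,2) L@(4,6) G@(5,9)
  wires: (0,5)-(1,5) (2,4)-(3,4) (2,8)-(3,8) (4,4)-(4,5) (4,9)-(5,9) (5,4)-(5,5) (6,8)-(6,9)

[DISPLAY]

                                              
                                              
                                              
                                              
                                              
                                              
━━━━━━━━━━━━━━━━━━━━━━━━━┓                    
itBoard                  ┃                    
─────────────────────────┨━━━━━━┓             
 2 3 4 5 6 7 8 9         ┃      ┃             
                  ·   C  ┃──────┨             
                  │      ┃      ┃             
                  S      ┃      ┃             
                         ┃      ┃             
      L       ·          ┃      ┃             
              │          ┃      ┃             
              ·          ┃      ┃             
                         ┃      ┃             


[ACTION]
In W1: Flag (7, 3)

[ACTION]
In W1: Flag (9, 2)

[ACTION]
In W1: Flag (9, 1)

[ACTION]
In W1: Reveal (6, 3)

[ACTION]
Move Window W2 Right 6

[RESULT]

                                              
                                              
                                              
                                              
                                              
                                              
━━━━━━━━━━━━━━━━━━━━━━━━━━━━━━━┓              
 CircuitBoard                  ┃              
───────────────────────────────┨┓             
   0 1 2 3 4 5 6 7 8 9         ┃┃             
0  [.]                  ·   C  ┃┨             
                        │      ┃┃             
1                       S      ┃┃             
                               ┃┃             
2           L       ·          ┃┃             
                    │          ┃┃             
3                   ·          ┃┃             
                               ┃┃             


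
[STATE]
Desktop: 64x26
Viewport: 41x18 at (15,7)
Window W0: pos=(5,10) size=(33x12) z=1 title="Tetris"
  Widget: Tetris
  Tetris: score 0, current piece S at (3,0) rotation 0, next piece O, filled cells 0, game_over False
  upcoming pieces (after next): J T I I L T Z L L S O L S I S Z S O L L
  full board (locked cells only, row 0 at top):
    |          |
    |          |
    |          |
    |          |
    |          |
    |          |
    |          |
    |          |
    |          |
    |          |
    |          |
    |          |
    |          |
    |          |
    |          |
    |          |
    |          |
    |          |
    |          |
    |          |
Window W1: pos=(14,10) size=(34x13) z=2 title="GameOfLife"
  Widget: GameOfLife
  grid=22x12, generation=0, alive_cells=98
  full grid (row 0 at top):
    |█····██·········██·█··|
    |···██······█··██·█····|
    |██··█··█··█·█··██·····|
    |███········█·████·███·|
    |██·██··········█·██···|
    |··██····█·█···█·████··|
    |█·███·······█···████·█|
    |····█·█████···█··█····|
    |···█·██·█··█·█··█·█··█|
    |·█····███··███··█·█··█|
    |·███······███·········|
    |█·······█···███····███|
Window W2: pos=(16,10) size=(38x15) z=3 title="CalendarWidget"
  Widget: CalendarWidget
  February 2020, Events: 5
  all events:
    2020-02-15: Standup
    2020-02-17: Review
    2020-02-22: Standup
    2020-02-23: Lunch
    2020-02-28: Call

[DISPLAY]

                                         
                                         
                                         
━┏━━━━━━━━━━━━━━━━━━━━━━━━━━━━━━━━━━━━┓  
 ┃ CalendarWidget                     ┃  
─┠────────────────────────────────────┨  
G┃           February 2020            ┃  
█┃Mo Tu We Th Fr Sa Su                ┃  
█┃                1  2                ┃  
█┃ 3  4  5  6  7  8  9                ┃  
·┃10 11 12 13 14 15* 16               ┃  
█┃17* 18 19 20 21 22* 23*             ┃  
·┃24 25 26 27 28* 29                  ┃  
·┃                                    ┃  
·┃                                    ┃  
━┃                                    ┃  
 ┃                                    ┃  
 ┗━━━━━━━━━━━━━━━━━━━━━━━━━━━━━━━━━━━━┛  


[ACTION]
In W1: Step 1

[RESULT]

                                         
                                         
                                         
━┏━━━━━━━━━━━━━━━━━━━━━━━━━━━━━━━━━━━━┓  
 ┃ CalendarWidget                     ┃  
─┠────────────────────────────────────┨  
G┃           February 2020            ┃  
█┃Mo Tu We Th Fr Sa Su                ┃  
·┃                1  2                ┃  
█┃ 3  4  5  6  7  8  9                ┃  
█┃10 11 12 13 14 15* 16               ┃  
·┃17* 18 19 20 21 22* 23*             ┃  
·┃24 25 26 27 28* 29                  ┃  
·┃                                    ┃  
·┃                                    ┃  
━┃                                    ┃  
 ┃                                    ┃  
 ┗━━━━━━━━━━━━━━━━━━━━━━━━━━━━━━━━━━━━┛  


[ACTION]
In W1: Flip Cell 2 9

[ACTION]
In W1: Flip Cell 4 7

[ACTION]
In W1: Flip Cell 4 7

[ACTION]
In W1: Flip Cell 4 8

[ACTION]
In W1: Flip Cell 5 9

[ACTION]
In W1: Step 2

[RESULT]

                                         
                                         
                                         
━┏━━━━━━━━━━━━━━━━━━━━━━━━━━━━━━━━━━━━┓  
 ┃ CalendarWidget                     ┃  
─┠────────────────────────────────────┨  
G┃           February 2020            ┃  
█┃Mo Tu We Th Fr Sa Su                ┃  
·┃                1  2                ┃  
·┃ 3  4  5  6  7  8  9                ┃  
·┃10 11 12 13 14 15* 16               ┃  
█┃17* 18 19 20 21 22* 23*             ┃  
·┃24 25 26 27 28* 29                  ┃  
█┃                                    ┃  
█┃                                    ┃  
━┃                                    ┃  
 ┃                                    ┃  
 ┗━━━━━━━━━━━━━━━━━━━━━━━━━━━━━━━━━━━━┛  


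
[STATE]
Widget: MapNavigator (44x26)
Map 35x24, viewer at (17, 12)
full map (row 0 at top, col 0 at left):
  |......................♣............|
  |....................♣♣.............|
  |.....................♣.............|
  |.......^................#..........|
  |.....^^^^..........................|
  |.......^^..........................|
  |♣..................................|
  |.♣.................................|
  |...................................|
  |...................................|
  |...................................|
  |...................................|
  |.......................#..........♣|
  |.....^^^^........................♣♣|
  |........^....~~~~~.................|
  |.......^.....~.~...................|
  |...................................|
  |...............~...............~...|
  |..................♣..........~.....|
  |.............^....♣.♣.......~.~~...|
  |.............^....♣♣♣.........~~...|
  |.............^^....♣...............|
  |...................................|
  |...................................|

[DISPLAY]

                                            
     ......................♣............    
     ....................♣♣.............    
     .....................♣.............    
     .......^................#..........    
     .....^^^^..........................    
     .......^^..........................    
     ♣..................................    
     .♣.................................    
     ...................................    
     ...................................    
     ...................................    
     ...................................    
     .................@.....#..........♣    
     .....^^^^........................♣♣    
     ........^....~~~~~.................    
     .......^.....~.~...................    
     ...................................    
     ...............~...............~...    
     ..................♣..........~.....    
     .............^....♣.♣.......~.~~...    
     .............^....♣♣♣.........~~...    
     .............^^....♣...............    
     ...................................    
     ...................................    
                                            


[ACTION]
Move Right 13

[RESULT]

                                            
..............♣............                 
............♣♣.............                 
.............♣.............                 
................#..........                 
^..........................                 
^..........................                 
...........................                 
...........................                 
...........................                 
...........................                 
...........................                 
...........................                 
...............#......@...♣                 
^........................♣♣                 
^....~~~~~.................                 
.....~.~...................                 
...........................                 
.......~...............~...                 
..........♣..........~.....                 
.....^....♣.♣.......~.~~...                 
.....^....♣♣♣.........~~...                 
.....^^....♣...............                 
...........................                 
...........................                 
                                            


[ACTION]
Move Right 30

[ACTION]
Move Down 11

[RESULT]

.......................                     
.......................                     
...........#..........♣                     
.....................♣♣                     
.~~~~~.................                     
.~.~...................                     
.......................                     
...~...............~...                     
......♣..........~.....                     
.^....♣.♣.......~.~~...                     
.^....♣♣♣.........~~...                     
.^^....♣...............                     
.......................                     
......................@                     
                                            
                                            
                                            
                                            
                                            
                                            
                                            
                                            
                                            
                                            
                                            
                                            


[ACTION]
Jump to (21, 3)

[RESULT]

                                            
                                            
                                            
                                            
                                            
                                            
                                            
                                            
                                            
                                            
 ......................♣............        
 ....................♣♣.............        
 .....................♣.............        
 .......^.............@..#..........        
 .....^^^^..........................        
 .......^^..........................        
 ♣..................................        
 .♣.................................        
 ...................................        
 ...................................        
 ...................................        
 ...................................        
 .......................#..........♣        
 .....^^^^........................♣♣        
 ........^....~~~~~.................        
 .......^.....~.~...................        


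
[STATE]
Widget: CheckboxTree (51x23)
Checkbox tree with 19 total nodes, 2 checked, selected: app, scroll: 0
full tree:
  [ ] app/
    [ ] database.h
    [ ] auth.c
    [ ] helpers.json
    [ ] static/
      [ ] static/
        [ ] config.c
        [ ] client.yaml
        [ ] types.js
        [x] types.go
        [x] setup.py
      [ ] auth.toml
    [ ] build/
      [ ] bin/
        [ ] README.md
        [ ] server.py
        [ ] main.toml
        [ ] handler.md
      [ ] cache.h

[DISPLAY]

>[-] app/                                          
   [ ] database.h                                  
   [ ] auth.c                                      
   [ ] helpers.json                                
   [-] static/                                     
     [-] static/                                   
       [ ] config.c                                
       [ ] client.yaml                             
       [ ] types.js                                
       [x] types.go                                
       [x] setup.py                                
     [ ] auth.toml                                 
   [ ] build/                                      
     [ ] bin/                                      
       [ ] README.md                               
       [ ] server.py                               
       [ ] main.toml                               
       [ ] handler.md                              
     [ ] cache.h                                   
                                                   
                                                   
                                                   
                                                   


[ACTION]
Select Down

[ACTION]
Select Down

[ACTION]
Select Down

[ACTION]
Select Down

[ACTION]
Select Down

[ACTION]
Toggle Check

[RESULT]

 [-] app/                                          
   [ ] database.h                                  
   [ ] auth.c                                      
   [ ] helpers.json                                
   [-] static/                                     
>    [x] static/                                   
       [x] config.c                                
       [x] client.yaml                             
       [x] types.js                                
       [x] types.go                                
       [x] setup.py                                
     [ ] auth.toml                                 
   [ ] build/                                      
     [ ] bin/                                      
       [ ] README.md                               
       [ ] server.py                               
       [ ] main.toml                               
       [ ] handler.md                              
     [ ] cache.h                                   
                                                   
                                                   
                                                   
                                                   


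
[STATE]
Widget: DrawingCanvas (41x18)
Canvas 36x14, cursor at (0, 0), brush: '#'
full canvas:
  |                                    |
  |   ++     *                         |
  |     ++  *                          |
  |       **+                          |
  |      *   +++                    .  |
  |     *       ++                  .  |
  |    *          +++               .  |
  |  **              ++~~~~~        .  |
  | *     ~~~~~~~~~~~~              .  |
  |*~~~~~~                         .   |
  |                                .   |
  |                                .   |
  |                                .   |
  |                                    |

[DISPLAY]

+                                        
   ++     *                              
     ++  *                               
       **+                               
      *   +++                    .       
     *       ++                  .       
    *          +++               .       
  **              ++~~~~~        .       
 *     ~~~~~~~~~~~~              .       
*~~~~~~                         .        
                                .        
                                .        
                                .        
                                         
                                         
                                         
                                         
                                         


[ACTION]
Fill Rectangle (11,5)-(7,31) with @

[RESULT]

+                                        
   ++     *                              
     ++  *                               
       **+                               
      *   +++                    .       
     *       ++                  .       
    *          +++               .       
  ** @@@@@@@@@@@@@@@@@@@@@@@@@@@ .       
 *   @@@@@@@@@@@@@@@@@@@@@@@@@@@ .       
*~~~~@@@@@@@@@@@@@@@@@@@@@@@@@@@.        
     @@@@@@@@@@@@@@@@@@@@@@@@@@@.        
     @@@@@@@@@@@@@@@@@@@@@@@@@@@.        
                                .        
                                         
                                         
                                         
                                         
                                         


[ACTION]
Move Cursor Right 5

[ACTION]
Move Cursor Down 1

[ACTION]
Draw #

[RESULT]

                                         
   ++#    *                              
     ++  *                               
       **+                               
      *   +++                    .       
     *       ++                  .       
    *          +++               .       
  ** @@@@@@@@@@@@@@@@@@@@@@@@@@@ .       
 *   @@@@@@@@@@@@@@@@@@@@@@@@@@@ .       
*~~~~@@@@@@@@@@@@@@@@@@@@@@@@@@@.        
     @@@@@@@@@@@@@@@@@@@@@@@@@@@.        
     @@@@@@@@@@@@@@@@@@@@@@@@@@@.        
                                .        
                                         
                                         
                                         
                                         
                                         


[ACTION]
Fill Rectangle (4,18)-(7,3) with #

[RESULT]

                                         
   ++#    *                              
     ++  *                               
       **+                               
   ################              .       
   ################              .       
   ################              .       
  *################@@@@@@@@@@@@@ .       
 *   @@@@@@@@@@@@@@@@@@@@@@@@@@@ .       
*~~~~@@@@@@@@@@@@@@@@@@@@@@@@@@@.        
     @@@@@@@@@@@@@@@@@@@@@@@@@@@.        
     @@@@@@@@@@@@@@@@@@@@@@@@@@@.        
                                .        
                                         
                                         
                                         
                                         
                                         


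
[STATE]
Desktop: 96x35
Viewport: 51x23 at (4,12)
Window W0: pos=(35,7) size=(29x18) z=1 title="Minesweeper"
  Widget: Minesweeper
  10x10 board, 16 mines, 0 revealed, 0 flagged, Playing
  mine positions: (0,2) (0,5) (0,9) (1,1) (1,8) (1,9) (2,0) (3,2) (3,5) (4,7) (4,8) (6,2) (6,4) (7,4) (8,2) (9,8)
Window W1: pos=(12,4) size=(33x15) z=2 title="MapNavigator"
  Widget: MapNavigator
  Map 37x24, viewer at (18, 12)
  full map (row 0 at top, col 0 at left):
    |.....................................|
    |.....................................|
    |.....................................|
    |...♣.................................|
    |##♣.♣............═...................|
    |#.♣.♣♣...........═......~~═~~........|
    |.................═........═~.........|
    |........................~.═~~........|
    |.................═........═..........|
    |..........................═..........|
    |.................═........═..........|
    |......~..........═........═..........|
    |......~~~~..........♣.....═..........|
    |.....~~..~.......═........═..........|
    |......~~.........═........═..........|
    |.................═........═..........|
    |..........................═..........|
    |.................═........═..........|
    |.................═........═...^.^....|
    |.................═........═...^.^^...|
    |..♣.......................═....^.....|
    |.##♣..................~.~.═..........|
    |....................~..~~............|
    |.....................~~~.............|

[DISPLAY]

        ┃...~~~~........@.♣.....═.......┃■         
        ┃..~~..~.......═........═.......┃■         
        ┃...~~.........═........═.......┃■         
        ┃..............═........═.......┃■         
        ┃.......................═.......┃■         
        ┃..............═........═.......┃■         
        ┗━━━━━━━━━━━━━━━━━━━━━━━━━━━━━━━┛■         
                               ┃■■■■■■■■■■         
                               ┃                   
                               ┃                   
                               ┃                   
                               ┃                   
                               ┗━━━━━━━━━━━━━━━━━━━
                                                   
                                                   
                                                   
                                                   
                                                   
                                                   
                                                   
                                                   
                                                   
                                                   


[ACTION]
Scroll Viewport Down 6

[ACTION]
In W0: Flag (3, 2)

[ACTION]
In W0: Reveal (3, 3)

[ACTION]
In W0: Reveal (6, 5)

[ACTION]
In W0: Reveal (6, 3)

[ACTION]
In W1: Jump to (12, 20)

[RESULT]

        ┃   ..♣.........@.............═.┃■         
        ┃   .##♣..................~.~.═.┃■         
        ┃   ....................~..~~...┃■         
        ┃   .....................~~~....┃■         
        ┃                               ┃■         
        ┃                               ┃■         
        ┗━━━━━━━━━━━━━━━━━━━━━━━━━━━━━━━┛■         
                               ┃■■■■■■■■■■         
                               ┃                   
                               ┃                   
                               ┃                   
                               ┃                   
                               ┗━━━━━━━━━━━━━━━━━━━
                                                   
                                                   
                                                   
                                                   
                                                   
                                                   
                                                   
                                                   
                                                   
                                                   


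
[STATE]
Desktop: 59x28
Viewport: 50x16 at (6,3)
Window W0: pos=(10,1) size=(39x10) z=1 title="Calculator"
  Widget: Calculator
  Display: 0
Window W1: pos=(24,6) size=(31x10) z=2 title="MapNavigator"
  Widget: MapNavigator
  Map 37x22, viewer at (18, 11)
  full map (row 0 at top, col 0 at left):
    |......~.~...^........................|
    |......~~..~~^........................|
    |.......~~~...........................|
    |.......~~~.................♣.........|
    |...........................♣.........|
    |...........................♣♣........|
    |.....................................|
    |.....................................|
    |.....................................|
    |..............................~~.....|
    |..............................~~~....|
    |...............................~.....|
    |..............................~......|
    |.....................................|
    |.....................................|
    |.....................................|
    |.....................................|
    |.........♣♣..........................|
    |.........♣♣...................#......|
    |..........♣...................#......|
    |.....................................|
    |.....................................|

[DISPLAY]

    ┠─────────────────────────────────────┨       
    ┃                                    0┃       
    ┃┌───┬───┬───┬───┐                    ┃       
    ┃│ 7 │ 8 │ 9 │┏━━━━━━━━━━━━━━━━━━━━━━━━━━━━━┓ 
    ┃├───┼───┼───┼┃ MapNavigator                ┃ 
    ┃│ 4 │ 5 │ 6 │┠─────────────────────────────┨ 
    ┃└───┴───┴───┴┃.............................┃ 
    ┗━━━━━━━━━━━━━┃..........................~~.┃ 
                  ┃..........................~~~┃ 
                  ┃..............@............~.┃ 
                  ┃..........................~..┃ 
                  ┃.............................┃ 
                  ┗━━━━━━━━━━━━━━━━━━━━━━━━━━━━━┛ 
                                                  
                                                  
                                                  


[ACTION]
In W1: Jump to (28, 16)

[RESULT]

    ┠─────────────────────────────────────┨       
    ┃                                    0┃       
    ┃┌───┬───┬───┬───┐                    ┃       
    ┃│ 7 │ 8 │ 9 │┏━━━━━━━━━━━━━━━━━━━━━━━━━━━━━┓ 
    ┃├───┼───┼───┼┃ MapNavigator                ┃ 
    ┃│ 4 │ 5 │ 6 │┠─────────────────────────────┨ 
    ┃└───┴───┴───┴┃.......................      ┃ 
    ┗━━━━━━━━━━━━━┃.......................      ┃ 
                  ┃.......................      ┃ 
                  ┃..............@........      ┃ 
                  ┃.......................      ┃ 
                  ┃................#......      ┃ 
                  ┗━━━━━━━━━━━━━━━━━━━━━━━━━━━━━┛ 
                                                  
                                                  
                                                  


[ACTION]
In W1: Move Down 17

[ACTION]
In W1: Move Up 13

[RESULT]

    ┠─────────────────────────────────────┨       
    ┃                                    0┃       
    ┃┌───┬───┬───┬───┐                    ┃       
    ┃│ 7 │ 8 │ 9 │┏━━━━━━━━━━━━━━━━━━━━━━━━━━━━━┓ 
    ┃├───┼───┼───┼┃ MapNavigator                ┃ 
    ┃│ 4 │ 5 │ 6 │┠─────────────────────────────┨ 
    ┃└───┴───┴───┴┃.............♣♣........      ┃ 
    ┗━━━━━━━━━━━━━┃.......................      ┃ 
                  ┃.......................      ┃ 
                  ┃..............@........      ┃ 
                  ┃................~~.....      ┃ 
                  ┃................~~~....      ┃ 
                  ┗━━━━━━━━━━━━━━━━━━━━━━━━━━━━━┛ 
                                                  
                                                  
                                                  
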